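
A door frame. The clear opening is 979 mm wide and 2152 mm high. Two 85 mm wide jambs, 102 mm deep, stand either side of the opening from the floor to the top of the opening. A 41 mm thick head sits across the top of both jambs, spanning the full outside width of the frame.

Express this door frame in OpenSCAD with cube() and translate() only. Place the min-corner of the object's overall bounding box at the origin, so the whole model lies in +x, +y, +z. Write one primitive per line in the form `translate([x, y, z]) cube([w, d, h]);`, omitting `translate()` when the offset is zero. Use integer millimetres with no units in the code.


cube([85, 102, 2152]);
translate([1064, 0, 0]) cube([85, 102, 2152]);
translate([0, 0, 2152]) cube([1149, 102, 41]);


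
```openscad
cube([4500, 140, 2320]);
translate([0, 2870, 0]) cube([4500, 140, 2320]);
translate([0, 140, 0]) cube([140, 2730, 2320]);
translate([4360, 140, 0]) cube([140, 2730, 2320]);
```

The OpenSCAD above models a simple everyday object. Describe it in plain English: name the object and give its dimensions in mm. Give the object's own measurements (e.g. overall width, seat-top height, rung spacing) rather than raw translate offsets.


The wall frame of a small rectangular building: four walls, each 2320 mm tall and 140 mm thick, enclosing a footprint 4500 mm (x) by 3010 mm (y) outside-to-outside, with no floor or roof. The front and back walls (the −y and +y sides) span the full width; the two side walls fit between them.


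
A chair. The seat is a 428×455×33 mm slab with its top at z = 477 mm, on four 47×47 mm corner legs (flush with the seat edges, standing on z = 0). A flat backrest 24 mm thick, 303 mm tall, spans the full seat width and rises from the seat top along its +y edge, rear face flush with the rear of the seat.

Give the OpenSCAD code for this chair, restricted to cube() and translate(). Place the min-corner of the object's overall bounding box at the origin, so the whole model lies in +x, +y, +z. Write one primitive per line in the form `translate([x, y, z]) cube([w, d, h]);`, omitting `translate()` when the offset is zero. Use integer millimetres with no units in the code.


translate([0, 0, 444]) cube([428, 455, 33]);
cube([47, 47, 444]);
translate([381, 0, 0]) cube([47, 47, 444]);
translate([0, 408, 0]) cube([47, 47, 444]);
translate([381, 408, 0]) cube([47, 47, 444]);
translate([0, 431, 477]) cube([428, 24, 303]);


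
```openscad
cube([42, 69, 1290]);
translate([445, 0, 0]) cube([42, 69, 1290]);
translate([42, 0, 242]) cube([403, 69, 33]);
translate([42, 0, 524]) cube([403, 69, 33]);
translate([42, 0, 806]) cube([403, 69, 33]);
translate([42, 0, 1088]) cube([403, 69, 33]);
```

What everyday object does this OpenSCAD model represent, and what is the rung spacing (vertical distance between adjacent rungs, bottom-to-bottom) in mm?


A ladder. The rung spacing is 282 mm.

Two tall 42×69 posts with 4 short bars between them — a ladder. Adjacent rungs sit at z = 242 and z = 524, so the spacing is 524 − 242 = 282 mm.


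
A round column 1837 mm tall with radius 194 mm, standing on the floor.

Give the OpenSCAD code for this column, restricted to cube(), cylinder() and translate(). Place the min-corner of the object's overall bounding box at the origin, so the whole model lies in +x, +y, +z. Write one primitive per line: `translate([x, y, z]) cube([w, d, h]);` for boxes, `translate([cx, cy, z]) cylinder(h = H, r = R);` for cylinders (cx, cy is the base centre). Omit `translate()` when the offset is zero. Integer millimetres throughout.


translate([194, 194, 0]) cylinder(h = 1837, r = 194);


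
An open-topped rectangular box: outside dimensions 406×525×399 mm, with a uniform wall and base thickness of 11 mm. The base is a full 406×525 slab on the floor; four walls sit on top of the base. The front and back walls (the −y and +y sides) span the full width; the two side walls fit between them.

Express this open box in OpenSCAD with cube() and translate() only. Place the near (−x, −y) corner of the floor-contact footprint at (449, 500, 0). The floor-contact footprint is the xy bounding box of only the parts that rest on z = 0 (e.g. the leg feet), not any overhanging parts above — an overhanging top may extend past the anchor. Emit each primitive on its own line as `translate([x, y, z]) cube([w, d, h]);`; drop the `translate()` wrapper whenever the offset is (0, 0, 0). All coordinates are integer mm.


translate([449, 500, 0]) cube([406, 525, 11]);
translate([449, 500, 11]) cube([406, 11, 388]);
translate([449, 1014, 11]) cube([406, 11, 388]);
translate([449, 511, 11]) cube([11, 503, 388]);
translate([844, 511, 11]) cube([11, 503, 388]);


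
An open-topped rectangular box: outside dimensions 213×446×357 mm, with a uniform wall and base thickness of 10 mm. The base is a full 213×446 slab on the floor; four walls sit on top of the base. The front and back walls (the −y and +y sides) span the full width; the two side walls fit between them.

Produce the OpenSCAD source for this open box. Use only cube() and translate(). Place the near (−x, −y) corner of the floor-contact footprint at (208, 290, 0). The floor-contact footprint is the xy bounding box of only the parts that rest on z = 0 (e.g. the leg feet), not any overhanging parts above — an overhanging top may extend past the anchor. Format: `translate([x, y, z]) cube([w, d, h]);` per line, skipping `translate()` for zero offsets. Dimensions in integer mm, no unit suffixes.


translate([208, 290, 0]) cube([213, 446, 10]);
translate([208, 290, 10]) cube([213, 10, 347]);
translate([208, 726, 10]) cube([213, 10, 347]);
translate([208, 300, 10]) cube([10, 426, 347]);
translate([411, 300, 10]) cube([10, 426, 347]);


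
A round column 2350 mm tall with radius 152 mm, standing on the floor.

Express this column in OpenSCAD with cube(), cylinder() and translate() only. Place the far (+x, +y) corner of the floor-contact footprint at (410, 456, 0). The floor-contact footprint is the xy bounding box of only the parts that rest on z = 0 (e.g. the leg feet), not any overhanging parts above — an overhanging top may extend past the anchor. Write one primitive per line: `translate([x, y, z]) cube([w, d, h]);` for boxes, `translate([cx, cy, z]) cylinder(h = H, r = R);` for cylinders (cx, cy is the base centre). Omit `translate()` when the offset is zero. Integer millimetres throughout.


translate([258, 304, 0]) cylinder(h = 2350, r = 152);


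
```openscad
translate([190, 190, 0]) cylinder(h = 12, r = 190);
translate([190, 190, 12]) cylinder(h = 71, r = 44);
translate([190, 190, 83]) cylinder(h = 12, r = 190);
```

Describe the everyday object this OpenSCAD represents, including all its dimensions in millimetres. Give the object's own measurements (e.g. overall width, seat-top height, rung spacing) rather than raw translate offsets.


A spool: two coaxial disc flanges of radius 190 mm and thickness 12 mm, joined by a core cylinder of radius 44 mm and height 71 mm. The lower flange rests on z = 0 and the three cylinders share a vertical axis.


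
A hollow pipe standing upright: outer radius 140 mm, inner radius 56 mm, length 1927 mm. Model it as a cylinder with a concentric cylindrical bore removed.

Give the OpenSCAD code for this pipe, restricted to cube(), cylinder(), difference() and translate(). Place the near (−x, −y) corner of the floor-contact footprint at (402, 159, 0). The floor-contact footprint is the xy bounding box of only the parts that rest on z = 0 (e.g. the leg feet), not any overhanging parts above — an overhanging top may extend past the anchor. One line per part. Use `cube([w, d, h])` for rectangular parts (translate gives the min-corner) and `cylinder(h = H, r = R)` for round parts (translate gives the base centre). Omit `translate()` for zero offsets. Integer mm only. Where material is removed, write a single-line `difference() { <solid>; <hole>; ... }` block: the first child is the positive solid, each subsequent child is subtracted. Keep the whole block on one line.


difference() { translate([542, 299, 0]) cylinder(h = 1927, r = 140); translate([542, 299, 0]) cylinder(h = 1927, r = 56); }


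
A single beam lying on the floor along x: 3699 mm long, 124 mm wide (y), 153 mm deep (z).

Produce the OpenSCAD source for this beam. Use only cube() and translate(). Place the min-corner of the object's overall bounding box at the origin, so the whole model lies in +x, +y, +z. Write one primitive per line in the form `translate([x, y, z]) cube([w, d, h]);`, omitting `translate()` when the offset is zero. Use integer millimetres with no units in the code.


cube([3699, 124, 153]);


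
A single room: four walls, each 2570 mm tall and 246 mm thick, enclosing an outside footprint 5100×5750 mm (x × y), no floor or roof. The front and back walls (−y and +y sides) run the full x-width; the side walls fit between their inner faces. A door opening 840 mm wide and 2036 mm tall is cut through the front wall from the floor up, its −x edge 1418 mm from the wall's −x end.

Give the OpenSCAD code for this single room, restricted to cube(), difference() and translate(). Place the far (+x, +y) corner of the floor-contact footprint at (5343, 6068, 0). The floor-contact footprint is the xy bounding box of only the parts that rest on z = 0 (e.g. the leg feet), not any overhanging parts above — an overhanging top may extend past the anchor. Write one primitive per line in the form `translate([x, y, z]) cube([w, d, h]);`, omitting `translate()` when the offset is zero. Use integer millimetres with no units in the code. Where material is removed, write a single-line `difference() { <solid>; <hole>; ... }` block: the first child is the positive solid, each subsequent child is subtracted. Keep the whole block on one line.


difference() { translate([243, 318, 0]) cube([5100, 246, 2570]); translate([1661, 318, 0]) cube([840, 246, 2036]); }
translate([243, 5822, 0]) cube([5100, 246, 2570]);
translate([243, 564, 0]) cube([246, 5258, 2570]);
translate([5097, 564, 0]) cube([246, 5258, 2570]);


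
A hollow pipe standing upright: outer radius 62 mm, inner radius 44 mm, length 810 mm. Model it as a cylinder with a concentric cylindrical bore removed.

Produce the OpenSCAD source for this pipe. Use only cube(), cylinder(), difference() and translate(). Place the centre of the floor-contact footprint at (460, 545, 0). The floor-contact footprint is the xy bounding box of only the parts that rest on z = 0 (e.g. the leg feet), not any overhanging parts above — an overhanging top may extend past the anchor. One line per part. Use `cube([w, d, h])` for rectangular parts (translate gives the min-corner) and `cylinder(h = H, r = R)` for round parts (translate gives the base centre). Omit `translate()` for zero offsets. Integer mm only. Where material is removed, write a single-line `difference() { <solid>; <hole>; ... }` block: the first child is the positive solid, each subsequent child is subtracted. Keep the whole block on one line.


difference() { translate([460, 545, 0]) cylinder(h = 810, r = 62); translate([460, 545, 0]) cylinder(h = 810, r = 44); }


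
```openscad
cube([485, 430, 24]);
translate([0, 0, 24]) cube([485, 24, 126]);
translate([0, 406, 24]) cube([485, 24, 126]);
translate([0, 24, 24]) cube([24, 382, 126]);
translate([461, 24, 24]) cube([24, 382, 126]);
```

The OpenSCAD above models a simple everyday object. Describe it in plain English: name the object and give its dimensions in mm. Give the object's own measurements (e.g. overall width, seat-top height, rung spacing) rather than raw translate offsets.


An open-topped rectangular box: outside dimensions 485×430×150 mm, with a uniform wall and base thickness of 24 mm. The base is a full 485×430 slab on the floor; four walls sit on top of the base. The front and back walls (the −y and +y sides) span the full width; the two side walls fit between them.


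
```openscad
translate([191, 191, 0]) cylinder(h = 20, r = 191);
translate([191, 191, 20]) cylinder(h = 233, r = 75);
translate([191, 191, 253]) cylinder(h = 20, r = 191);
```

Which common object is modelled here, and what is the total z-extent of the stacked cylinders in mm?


A spool. The overall height is 273 mm.

Three coaxial cylinders, large–small–large — a spool. Two 20 mm flanges and a 233 mm core give 20 + 233 + 20 = 273 mm.


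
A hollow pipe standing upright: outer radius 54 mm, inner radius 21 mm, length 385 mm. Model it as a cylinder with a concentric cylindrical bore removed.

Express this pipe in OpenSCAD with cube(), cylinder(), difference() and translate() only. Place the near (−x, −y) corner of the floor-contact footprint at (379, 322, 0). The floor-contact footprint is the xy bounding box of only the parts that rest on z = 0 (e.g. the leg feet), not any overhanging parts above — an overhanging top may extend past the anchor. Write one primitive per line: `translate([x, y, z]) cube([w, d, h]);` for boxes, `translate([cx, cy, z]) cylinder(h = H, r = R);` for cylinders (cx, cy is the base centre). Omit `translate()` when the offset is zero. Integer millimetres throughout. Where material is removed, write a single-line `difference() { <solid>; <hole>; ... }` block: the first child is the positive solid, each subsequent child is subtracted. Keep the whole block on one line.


difference() { translate([433, 376, 0]) cylinder(h = 385, r = 54); translate([433, 376, 0]) cylinder(h = 385, r = 21); }


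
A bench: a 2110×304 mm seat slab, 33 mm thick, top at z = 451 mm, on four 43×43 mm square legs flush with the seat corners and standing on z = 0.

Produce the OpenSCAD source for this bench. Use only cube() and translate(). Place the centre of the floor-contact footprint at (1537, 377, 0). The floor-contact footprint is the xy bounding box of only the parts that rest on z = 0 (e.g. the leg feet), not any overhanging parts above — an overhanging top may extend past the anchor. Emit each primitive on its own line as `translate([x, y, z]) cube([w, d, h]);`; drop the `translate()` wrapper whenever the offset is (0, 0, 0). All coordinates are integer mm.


translate([482, 225, 418]) cube([2110, 304, 33]);
translate([482, 225, 0]) cube([43, 43, 418]);
translate([482, 486, 0]) cube([43, 43, 418]);
translate([2549, 225, 0]) cube([43, 43, 418]);
translate([2549, 486, 0]) cube([43, 43, 418]);


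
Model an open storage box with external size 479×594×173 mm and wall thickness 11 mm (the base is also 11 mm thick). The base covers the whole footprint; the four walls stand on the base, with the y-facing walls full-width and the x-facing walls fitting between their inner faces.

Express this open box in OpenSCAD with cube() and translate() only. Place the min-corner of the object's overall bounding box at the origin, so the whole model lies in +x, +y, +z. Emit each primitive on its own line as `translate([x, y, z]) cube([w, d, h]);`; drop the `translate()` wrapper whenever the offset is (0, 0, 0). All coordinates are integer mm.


cube([479, 594, 11]);
translate([0, 0, 11]) cube([479, 11, 162]);
translate([0, 583, 11]) cube([479, 11, 162]);
translate([0, 11, 11]) cube([11, 572, 162]);
translate([468, 11, 11]) cube([11, 572, 162]);


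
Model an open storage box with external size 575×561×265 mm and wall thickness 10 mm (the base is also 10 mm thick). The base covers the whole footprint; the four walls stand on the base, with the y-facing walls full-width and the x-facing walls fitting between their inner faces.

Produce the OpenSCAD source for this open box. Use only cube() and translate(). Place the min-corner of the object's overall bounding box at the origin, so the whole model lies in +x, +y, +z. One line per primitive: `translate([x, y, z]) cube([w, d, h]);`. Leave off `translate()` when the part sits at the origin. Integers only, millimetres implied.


cube([575, 561, 10]);
translate([0, 0, 10]) cube([575, 10, 255]);
translate([0, 551, 10]) cube([575, 10, 255]);
translate([0, 10, 10]) cube([10, 541, 255]);
translate([565, 10, 10]) cube([10, 541, 255]);


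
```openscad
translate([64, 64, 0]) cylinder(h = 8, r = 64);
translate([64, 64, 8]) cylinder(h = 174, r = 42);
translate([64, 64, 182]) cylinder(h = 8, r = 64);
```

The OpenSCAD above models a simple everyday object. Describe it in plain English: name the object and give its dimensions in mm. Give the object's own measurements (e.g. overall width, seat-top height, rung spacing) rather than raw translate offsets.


A spool: two coaxial disc flanges of radius 64 mm and thickness 8 mm, joined by a core cylinder of radius 42 mm and height 174 mm. The lower flange rests on z = 0 and the three cylinders share a vertical axis.


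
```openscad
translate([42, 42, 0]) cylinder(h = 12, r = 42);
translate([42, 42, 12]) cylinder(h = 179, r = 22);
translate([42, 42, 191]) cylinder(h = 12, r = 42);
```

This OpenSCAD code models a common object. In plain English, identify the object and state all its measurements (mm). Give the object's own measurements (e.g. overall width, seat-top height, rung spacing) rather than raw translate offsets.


A spool: two coaxial disc flanges of radius 42 mm and thickness 12 mm, joined by a core cylinder of radius 22 mm and height 179 mm. The lower flange rests on z = 0 and the three cylinders share a vertical axis.


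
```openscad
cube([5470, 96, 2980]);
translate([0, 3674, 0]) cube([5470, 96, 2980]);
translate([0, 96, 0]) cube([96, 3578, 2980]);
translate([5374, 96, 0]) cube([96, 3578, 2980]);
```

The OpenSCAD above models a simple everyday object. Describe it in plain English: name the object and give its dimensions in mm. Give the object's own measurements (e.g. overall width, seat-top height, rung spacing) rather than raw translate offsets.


The wall frame of a small rectangular building: four walls, each 2980 mm tall and 96 mm thick, enclosing a footprint 5470 mm (x) by 3770 mm (y) outside-to-outside, with no floor or roof. The front and back walls (the −y and +y sides) span the full width; the two side walls fit between them.


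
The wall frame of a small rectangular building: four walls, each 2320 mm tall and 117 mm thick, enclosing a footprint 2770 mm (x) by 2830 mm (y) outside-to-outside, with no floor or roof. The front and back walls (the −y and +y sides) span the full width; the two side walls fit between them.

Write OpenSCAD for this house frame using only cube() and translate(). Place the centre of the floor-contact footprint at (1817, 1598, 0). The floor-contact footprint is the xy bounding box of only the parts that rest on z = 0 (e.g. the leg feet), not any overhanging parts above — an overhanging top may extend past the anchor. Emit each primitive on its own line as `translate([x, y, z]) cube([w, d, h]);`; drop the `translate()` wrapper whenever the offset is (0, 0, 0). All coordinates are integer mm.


translate([432, 183, 0]) cube([2770, 117, 2320]);
translate([432, 2896, 0]) cube([2770, 117, 2320]);
translate([432, 300, 0]) cube([117, 2596, 2320]);
translate([3085, 300, 0]) cube([117, 2596, 2320]);


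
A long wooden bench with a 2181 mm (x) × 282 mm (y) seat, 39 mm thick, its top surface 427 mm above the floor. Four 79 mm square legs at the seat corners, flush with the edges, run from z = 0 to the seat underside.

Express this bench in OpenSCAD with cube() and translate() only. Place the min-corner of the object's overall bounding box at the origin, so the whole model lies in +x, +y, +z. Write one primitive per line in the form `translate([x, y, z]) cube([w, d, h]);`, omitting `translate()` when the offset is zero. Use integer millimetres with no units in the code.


translate([0, 0, 388]) cube([2181, 282, 39]);
cube([79, 79, 388]);
translate([0, 203, 0]) cube([79, 79, 388]);
translate([2102, 0, 0]) cube([79, 79, 388]);
translate([2102, 203, 0]) cube([79, 79, 388]);


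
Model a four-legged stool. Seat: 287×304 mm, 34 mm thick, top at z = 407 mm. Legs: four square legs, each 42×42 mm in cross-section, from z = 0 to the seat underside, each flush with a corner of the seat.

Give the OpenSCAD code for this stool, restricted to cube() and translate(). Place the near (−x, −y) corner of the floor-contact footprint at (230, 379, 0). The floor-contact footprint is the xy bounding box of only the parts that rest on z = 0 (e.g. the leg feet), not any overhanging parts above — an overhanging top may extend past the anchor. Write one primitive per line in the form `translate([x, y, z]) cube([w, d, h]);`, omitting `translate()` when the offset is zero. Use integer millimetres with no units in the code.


translate([230, 379, 373]) cube([287, 304, 34]);
translate([230, 379, 0]) cube([42, 42, 373]);
translate([475, 379, 0]) cube([42, 42, 373]);
translate([230, 641, 0]) cube([42, 42, 373]);
translate([475, 641, 0]) cube([42, 42, 373]);


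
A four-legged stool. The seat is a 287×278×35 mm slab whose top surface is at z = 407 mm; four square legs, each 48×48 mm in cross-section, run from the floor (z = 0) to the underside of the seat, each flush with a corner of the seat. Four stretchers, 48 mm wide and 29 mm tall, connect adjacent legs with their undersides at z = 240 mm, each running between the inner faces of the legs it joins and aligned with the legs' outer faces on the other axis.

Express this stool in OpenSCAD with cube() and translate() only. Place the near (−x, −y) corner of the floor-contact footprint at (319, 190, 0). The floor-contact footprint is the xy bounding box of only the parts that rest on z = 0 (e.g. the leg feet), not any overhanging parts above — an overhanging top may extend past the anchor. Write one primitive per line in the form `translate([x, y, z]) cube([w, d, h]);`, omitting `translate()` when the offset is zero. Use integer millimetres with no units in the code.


// leg_h = 407 - 35 = 372
// stretcher span = 287 - 2*48 = 191
translate([319, 190, 372]) cube([287, 278, 35]);
translate([319, 190, 0]) cube([48, 48, 372]);
translate([558, 190, 0]) cube([48, 48, 372]);
translate([319, 420, 0]) cube([48, 48, 372]);
translate([558, 420, 0]) cube([48, 48, 372]);
translate([367, 190, 240]) cube([191, 48, 29]);
translate([367, 420, 240]) cube([191, 48, 29]);
translate([319, 238, 240]) cube([48, 182, 29]);
translate([558, 238, 240]) cube([48, 182, 29]);


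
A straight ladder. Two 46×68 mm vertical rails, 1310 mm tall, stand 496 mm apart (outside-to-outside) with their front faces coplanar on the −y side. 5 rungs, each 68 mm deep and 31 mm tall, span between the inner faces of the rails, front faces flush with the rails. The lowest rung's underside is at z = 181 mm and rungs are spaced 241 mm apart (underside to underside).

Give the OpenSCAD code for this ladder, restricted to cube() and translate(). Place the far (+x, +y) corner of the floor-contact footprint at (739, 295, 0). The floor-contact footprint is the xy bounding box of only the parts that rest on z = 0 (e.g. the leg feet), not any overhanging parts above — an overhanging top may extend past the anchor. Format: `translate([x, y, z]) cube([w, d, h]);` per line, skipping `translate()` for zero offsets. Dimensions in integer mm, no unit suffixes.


translate([243, 227, 0]) cube([46, 68, 1310]);
translate([693, 227, 0]) cube([46, 68, 1310]);
translate([289, 227, 181]) cube([404, 68, 31]);
translate([289, 227, 422]) cube([404, 68, 31]);
translate([289, 227, 663]) cube([404, 68, 31]);
translate([289, 227, 904]) cube([404, 68, 31]);
translate([289, 227, 1145]) cube([404, 68, 31]);


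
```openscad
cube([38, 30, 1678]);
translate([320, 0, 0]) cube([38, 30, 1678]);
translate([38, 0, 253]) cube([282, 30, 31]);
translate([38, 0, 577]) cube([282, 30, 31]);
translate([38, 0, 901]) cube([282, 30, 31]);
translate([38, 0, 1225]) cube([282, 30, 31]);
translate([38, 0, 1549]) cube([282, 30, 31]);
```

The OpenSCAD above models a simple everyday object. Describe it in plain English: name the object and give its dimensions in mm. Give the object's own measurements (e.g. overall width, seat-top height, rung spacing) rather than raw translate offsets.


A straight ladder. Two 38×30 mm vertical rails, 1678 mm tall, stand 358 mm apart (outside-to-outside) with their front faces coplanar on the −y side. 5 rungs, each 30 mm deep and 31 mm tall, span between the inner faces of the rails, front faces flush with the rails. The lowest rung's underside is at z = 253 mm and rungs are spaced 324 mm apart (underside to underside).


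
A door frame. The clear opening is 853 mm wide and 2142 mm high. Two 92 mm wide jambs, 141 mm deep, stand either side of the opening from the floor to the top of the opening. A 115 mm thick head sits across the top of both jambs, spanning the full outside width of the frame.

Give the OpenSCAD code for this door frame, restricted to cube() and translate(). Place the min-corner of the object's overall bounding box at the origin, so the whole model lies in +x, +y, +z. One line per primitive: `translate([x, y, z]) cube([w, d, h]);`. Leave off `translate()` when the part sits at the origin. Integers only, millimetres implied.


cube([92, 141, 2142]);
translate([945, 0, 0]) cube([92, 141, 2142]);
translate([0, 0, 2142]) cube([1037, 141, 115]);


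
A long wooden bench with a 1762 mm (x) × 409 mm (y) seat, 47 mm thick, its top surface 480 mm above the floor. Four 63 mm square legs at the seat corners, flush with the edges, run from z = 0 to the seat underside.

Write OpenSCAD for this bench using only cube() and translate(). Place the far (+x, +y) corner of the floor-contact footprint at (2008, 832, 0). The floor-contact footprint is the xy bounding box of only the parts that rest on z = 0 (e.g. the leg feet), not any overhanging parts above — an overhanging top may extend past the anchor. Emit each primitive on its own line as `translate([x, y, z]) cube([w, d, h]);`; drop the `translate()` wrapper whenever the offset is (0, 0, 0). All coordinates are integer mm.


translate([246, 423, 433]) cube([1762, 409, 47]);
translate([246, 423, 0]) cube([63, 63, 433]);
translate([246, 769, 0]) cube([63, 63, 433]);
translate([1945, 423, 0]) cube([63, 63, 433]);
translate([1945, 769, 0]) cube([63, 63, 433]);


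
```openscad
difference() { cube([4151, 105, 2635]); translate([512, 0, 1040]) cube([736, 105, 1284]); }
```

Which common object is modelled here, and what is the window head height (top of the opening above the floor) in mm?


A wall with a window opening. The window head height is 2324 mm.

A wall with a rectangular opening subtracted — a window. Sill at z = 1040, opening 1284 mm tall, so the head is at 1040 + 1284 = 2324 mm.


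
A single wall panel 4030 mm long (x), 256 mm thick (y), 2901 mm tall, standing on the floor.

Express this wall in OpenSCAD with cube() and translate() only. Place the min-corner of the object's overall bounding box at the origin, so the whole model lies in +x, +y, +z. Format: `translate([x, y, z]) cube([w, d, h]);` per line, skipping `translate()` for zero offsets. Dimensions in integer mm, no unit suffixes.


cube([4030, 256, 2901]);


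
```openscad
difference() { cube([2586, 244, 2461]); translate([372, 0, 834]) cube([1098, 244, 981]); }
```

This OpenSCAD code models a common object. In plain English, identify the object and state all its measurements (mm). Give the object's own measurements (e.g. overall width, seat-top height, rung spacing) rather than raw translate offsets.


A wall 2586 mm long (x), 244 mm thick (y), 2461 mm tall, with a rectangular window opening cut through it. The opening is 1098 mm wide and 981 mm tall; its sill is at z = 834 mm and its near (−x) edge is 372 mm from the wall's −x end. The opening passes through the full wall thickness.


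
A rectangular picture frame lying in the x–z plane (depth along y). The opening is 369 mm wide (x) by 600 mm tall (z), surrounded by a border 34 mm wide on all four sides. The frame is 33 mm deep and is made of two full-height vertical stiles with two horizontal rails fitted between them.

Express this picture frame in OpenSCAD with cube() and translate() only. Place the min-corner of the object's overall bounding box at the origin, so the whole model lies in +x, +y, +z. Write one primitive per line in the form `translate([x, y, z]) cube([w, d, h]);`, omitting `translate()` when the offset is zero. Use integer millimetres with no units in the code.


cube([34, 33, 668]);
translate([403, 0, 0]) cube([34, 33, 668]);
translate([34, 0, 0]) cube([369, 33, 34]);
translate([34, 0, 634]) cube([369, 33, 34]);


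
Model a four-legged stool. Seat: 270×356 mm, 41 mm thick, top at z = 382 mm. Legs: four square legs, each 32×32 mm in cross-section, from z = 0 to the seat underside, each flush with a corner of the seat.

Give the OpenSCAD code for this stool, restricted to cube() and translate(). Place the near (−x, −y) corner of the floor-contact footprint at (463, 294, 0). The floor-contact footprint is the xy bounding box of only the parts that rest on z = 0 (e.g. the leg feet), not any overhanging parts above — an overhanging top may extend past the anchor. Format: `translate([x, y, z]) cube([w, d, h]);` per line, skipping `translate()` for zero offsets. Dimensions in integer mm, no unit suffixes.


// leg_h = 382 - 41 = 341
translate([463, 294, 341]) cube([270, 356, 41]);
translate([463, 294, 0]) cube([32, 32, 341]);
translate([701, 294, 0]) cube([32, 32, 341]);
translate([463, 618, 0]) cube([32, 32, 341]);
translate([701, 618, 0]) cube([32, 32, 341]);


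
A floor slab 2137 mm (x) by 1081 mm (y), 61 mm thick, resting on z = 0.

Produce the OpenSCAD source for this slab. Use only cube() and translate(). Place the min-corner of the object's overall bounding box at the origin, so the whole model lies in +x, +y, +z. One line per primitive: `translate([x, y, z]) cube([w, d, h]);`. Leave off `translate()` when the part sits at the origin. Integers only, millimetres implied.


cube([2137, 1081, 61]);


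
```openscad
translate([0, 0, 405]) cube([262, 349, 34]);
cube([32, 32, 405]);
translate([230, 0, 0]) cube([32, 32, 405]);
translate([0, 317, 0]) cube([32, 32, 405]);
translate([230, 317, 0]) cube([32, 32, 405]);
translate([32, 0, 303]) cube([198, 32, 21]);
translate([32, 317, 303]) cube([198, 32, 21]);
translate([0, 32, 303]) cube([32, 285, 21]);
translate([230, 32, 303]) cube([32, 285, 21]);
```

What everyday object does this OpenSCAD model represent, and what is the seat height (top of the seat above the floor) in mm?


A stool. The seat height is 439 mm.

A 262×349×34 slab at z = 405 on four corner posts — a stool. The seat top is 405 + 34 = 439 mm.


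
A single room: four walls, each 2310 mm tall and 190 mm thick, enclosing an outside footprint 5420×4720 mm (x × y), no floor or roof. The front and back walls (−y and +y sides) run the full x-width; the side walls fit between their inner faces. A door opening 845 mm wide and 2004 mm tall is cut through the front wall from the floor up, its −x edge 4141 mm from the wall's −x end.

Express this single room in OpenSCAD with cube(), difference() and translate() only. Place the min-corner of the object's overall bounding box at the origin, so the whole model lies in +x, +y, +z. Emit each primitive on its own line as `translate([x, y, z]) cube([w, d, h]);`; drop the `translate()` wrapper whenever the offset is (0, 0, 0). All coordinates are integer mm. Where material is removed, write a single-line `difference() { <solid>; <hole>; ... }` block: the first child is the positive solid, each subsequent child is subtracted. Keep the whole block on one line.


difference() { cube([5420, 190, 2310]); translate([4141, 0, 0]) cube([845, 190, 2004]); }
translate([0, 4530, 0]) cube([5420, 190, 2310]);
translate([0, 190, 0]) cube([190, 4340, 2310]);
translate([5230, 190, 0]) cube([190, 4340, 2310]);


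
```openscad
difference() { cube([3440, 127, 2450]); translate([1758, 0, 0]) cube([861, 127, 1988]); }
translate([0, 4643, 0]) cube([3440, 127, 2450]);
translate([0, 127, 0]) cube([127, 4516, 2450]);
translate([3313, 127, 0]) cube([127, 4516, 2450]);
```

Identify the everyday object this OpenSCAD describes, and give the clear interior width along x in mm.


A single room. The interior width is 3186 mm.

Four walls enclosing a rectangle with a door in the front wall — a room. Outside width 3440 minus two 127 mm walls gives 3186 mm.


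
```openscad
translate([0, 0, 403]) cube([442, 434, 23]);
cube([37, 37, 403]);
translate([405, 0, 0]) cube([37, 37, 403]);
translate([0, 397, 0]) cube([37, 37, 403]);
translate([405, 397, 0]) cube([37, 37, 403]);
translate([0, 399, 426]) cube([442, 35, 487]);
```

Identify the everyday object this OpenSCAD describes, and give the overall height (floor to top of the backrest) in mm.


A chair. The overall height is 913 mm.

A slab on four corner posts with a tall panel at the back — a chair. The seat slab sits at z = 403 with thickness 23, and the 487 mm backrest starts at the seat top, so the overall height is 403 + 23 + 487 = 913 mm.


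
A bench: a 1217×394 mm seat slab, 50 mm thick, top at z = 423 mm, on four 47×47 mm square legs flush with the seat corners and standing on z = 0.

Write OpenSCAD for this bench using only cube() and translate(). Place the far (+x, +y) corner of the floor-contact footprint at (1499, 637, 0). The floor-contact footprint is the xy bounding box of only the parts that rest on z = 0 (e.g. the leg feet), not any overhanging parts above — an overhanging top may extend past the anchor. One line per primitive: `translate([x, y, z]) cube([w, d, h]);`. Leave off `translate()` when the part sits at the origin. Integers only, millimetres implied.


// leg_h = 423 − 50 = 373
translate([282, 243, 373]) cube([1217, 394, 50]);
translate([282, 243, 0]) cube([47, 47, 373]);
translate([282, 590, 0]) cube([47, 47, 373]);
translate([1452, 243, 0]) cube([47, 47, 373]);
translate([1452, 590, 0]) cube([47, 47, 373]);


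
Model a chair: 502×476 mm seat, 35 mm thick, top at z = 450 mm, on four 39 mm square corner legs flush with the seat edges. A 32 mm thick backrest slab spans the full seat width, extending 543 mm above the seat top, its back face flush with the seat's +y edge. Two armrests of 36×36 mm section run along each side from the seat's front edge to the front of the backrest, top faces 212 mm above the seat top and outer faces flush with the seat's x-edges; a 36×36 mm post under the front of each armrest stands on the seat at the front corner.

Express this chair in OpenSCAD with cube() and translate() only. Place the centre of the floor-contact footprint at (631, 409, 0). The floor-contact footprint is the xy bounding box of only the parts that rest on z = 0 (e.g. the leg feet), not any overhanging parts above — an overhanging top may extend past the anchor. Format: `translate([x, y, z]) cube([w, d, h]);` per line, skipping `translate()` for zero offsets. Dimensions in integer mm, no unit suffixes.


// leg_h = 450 - 35 = 415
// arm post h = 212 - 36 = 176
translate([380, 171, 415]) cube([502, 476, 35]);
translate([380, 171, 0]) cube([39, 39, 415]);
translate([843, 171, 0]) cube([39, 39, 415]);
translate([380, 608, 0]) cube([39, 39, 415]);
translate([843, 608, 0]) cube([39, 39, 415]);
translate([380, 615, 450]) cube([502, 32, 543]);
translate([380, 171, 626]) cube([36, 444, 36]);
translate([846, 171, 626]) cube([36, 444, 36]);
translate([380, 171, 450]) cube([36, 36, 176]);
translate([846, 171, 450]) cube([36, 36, 176]);


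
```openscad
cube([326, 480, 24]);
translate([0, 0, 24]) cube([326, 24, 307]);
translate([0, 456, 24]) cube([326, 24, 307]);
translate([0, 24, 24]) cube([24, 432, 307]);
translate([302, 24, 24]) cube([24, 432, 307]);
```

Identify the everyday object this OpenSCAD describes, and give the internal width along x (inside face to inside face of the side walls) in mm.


An open box. The internal width is 278 mm.

A 326×480 base slab with four walls standing on it — an open box. The base is 326 mm wide and the walls are 24 mm thick, so the internal width is 326 − 2 × 24 = 278 mm.


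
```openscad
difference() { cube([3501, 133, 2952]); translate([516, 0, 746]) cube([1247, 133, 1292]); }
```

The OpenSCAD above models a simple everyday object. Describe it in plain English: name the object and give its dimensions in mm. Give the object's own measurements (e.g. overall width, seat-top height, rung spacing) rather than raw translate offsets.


A wall 3501 mm long (x), 133 mm thick (y), 2952 mm tall, with a rectangular window opening cut through it. The opening is 1247 mm wide and 1292 mm tall; its sill is at z = 746 mm and its near (−x) edge is 516 mm from the wall's −x end. The opening passes through the full wall thickness.


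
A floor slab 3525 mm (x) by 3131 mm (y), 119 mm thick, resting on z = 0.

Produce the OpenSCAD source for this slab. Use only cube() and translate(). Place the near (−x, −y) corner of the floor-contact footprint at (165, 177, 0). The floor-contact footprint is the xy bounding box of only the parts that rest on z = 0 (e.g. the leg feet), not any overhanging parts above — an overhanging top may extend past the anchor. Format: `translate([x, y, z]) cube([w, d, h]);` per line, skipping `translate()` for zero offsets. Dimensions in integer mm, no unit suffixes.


translate([165, 177, 0]) cube([3525, 3131, 119]);


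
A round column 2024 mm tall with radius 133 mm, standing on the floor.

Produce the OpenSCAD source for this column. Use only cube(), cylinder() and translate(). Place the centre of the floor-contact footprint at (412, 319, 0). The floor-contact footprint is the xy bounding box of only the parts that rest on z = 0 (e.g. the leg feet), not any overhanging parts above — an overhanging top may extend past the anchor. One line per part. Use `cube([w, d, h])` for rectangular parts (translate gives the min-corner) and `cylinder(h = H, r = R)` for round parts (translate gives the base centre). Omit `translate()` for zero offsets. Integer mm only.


translate([412, 319, 0]) cylinder(h = 2024, r = 133);


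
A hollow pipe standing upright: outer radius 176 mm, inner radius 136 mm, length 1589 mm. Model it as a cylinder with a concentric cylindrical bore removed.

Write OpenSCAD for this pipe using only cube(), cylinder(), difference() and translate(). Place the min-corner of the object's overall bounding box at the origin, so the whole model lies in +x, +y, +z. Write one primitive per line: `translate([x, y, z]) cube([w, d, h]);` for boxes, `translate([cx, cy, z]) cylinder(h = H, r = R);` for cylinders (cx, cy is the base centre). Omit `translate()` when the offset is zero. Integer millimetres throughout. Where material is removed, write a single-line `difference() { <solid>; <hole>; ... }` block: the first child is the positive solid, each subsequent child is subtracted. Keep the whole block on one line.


difference() { translate([176, 176, 0]) cylinder(h = 1589, r = 176); translate([176, 176, 0]) cylinder(h = 1589, r = 136); }


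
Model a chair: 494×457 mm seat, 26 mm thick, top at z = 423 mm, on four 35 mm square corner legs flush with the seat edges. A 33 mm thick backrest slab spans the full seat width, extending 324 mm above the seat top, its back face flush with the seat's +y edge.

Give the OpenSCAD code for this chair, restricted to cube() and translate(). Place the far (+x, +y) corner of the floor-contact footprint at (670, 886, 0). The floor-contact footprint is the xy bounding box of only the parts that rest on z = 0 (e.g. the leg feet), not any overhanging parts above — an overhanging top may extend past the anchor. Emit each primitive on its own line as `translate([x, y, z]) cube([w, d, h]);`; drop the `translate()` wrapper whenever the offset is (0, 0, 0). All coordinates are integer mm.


translate([176, 429, 397]) cube([494, 457, 26]);
translate([176, 429, 0]) cube([35, 35, 397]);
translate([635, 429, 0]) cube([35, 35, 397]);
translate([176, 851, 0]) cube([35, 35, 397]);
translate([635, 851, 0]) cube([35, 35, 397]);
translate([176, 853, 423]) cube([494, 33, 324]);


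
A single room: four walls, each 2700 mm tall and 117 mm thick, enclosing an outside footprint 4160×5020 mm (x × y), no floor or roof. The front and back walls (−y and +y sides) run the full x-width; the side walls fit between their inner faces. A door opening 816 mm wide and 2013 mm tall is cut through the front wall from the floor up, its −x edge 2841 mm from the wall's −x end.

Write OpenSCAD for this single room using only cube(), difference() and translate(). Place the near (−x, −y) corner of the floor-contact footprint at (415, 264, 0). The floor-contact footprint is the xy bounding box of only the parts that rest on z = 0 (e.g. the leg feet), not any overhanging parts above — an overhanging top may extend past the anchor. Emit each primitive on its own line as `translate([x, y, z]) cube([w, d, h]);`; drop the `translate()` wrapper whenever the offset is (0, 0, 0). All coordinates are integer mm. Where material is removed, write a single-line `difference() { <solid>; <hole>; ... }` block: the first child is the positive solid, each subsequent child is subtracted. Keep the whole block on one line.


difference() { translate([415, 264, 0]) cube([4160, 117, 2700]); translate([3256, 264, 0]) cube([816, 117, 2013]); }
translate([415, 5167, 0]) cube([4160, 117, 2700]);
translate([415, 381, 0]) cube([117, 4786, 2700]);
translate([4458, 381, 0]) cube([117, 4786, 2700]);
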